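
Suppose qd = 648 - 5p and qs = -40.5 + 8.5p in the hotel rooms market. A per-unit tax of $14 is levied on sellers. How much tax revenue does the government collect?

Pre-tax equilibrium: p* = 51, q* = 393.
Tax on sellers shifts supply to qs = -40.5 + 8.5(p − 14) = -159.5 + 8.5p.
648 - 5p = -159.5 + 8.5p gives buyer price pb = 1615/27; sellers receive ps = 1615/27 − 14 = 1237/27.
New quantity: q = 648 − 5(1615/27) = 9421/27.
Revenue = 14 × 9421/27 = 131894/27.

Tax revenue = 131894/27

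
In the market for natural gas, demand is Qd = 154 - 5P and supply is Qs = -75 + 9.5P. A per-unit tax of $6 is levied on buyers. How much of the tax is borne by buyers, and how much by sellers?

Buyers bear 114/29, sellers bear 60/29

Pre-tax equilibrium: P* = 458/29, Q* = 2176/29.
Tax on buyers shifts demand to Qd = 154 − 5(P + 6) = 124 - 5P.
124 - 5P = -75 + 9.5P gives seller price Ps = 398/29; buyers pay Pb = 398/29 + 6 = 572/29.
New quantity: Q = 154 − 5(572/29) = 1606/29.
Buyer burden = 572/29 − 458/29 = 114/29; seller burden = 458/29 − 398/29 = 60/29.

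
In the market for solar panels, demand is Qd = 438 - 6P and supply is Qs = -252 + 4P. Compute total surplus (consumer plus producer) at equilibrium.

Equilibrium: 438 - 6P = -252 + 4P gives P* = 69, Q* = 24.
Demand choke price: P = 73; supply starts at P = 63.
CS = ½(73 − 69)(24) = 48; PS = ½(69 − 63)(24) = 72.

Total surplus = 120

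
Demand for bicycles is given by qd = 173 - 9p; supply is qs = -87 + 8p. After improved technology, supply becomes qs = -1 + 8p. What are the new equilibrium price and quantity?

p' = 174/17, q' = 1375/17

Original equilibrium: p* = 260/17, q* = 601/17.
New equilibrium: 173 - 9p = -1 + 8p, so 174 = 17p and p' = 174/17; q' = 173 − 9(174/17) = 1375/17.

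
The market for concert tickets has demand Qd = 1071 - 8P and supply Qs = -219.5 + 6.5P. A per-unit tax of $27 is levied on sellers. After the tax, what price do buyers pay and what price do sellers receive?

Pre-tax equilibrium: P* = 89, Q* = 359.
Tax on sellers shifts supply to Qs = -219.5 + 6.5(P − 27) = -395 + 6.5P.
1071 - 8P = -395 + 6.5P gives buyer price Pb = 2932/29; sellers receive Ps = 2932/29 − 27 = 2149/29.
New quantity: Q = 1071 − 8(2932/29) = 7603/29.

Buyers pay 2932/29, sellers receive 2149/29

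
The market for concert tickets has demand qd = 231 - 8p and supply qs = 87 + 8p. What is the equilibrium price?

p* = 9

Set qd = qs: 231 - 8p = 87 + 8p.
144 = 16p, so p* = 9.
q* = 231 − 8(9) = 159.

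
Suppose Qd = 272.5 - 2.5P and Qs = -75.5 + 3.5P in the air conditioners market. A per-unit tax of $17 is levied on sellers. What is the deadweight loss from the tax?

Pre-tax equilibrium: P* = 58, Q* = 127.5.
Tax on sellers shifts supply to Qs = -75.5 + 3.5(P − 17) = -135 + 3.5P.
272.5 - 2.5P = -135 + 3.5P gives buyer price Pb = 815/12; sellers receive Ps = 815/12 − 17 = 611/12.
New quantity: Q = 272.5 − 2.5(815/12) = 2465/24.
DWL = ½ × 17 × (127.5 − 2465/24) = 10115/48.

Deadweight loss = 10115/48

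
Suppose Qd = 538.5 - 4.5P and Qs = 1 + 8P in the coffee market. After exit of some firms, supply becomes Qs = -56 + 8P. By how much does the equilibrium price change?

ΔP = 4.56

Original equilibrium: P* = 43, Q* = 345.
New equilibrium: 538.5 - 4.5P = -56 + 8P, so 594.5 = 12.5P and P' = 47.56; Q' = 538.5 − 4.5(47.56) = 324.48.
Change in price: 47.56 − 43 = 4.56.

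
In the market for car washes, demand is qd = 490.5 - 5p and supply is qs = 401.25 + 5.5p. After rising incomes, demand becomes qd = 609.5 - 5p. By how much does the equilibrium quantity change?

Δq = 187/3

Original equilibrium: p* = 8.5, q* = 448.
New equilibrium: 609.5 - 5p = 401.25 + 5.5p, so 208.25 = 10.5p and p' = 119/6; q' = 609.5 − 5(119/6) = 1531/3.
Change in quantity: 1531/3 − 448 = 187/3.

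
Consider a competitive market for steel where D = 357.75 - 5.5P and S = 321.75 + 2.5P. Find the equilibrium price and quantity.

Set D = S: 357.75 - 5.5P = 321.75 + 2.5P.
36 = 8P, so P* = 4.5.
Q* = 357.75 − 5.5(4.5) = 333.

P* = 4.5, Q* = 333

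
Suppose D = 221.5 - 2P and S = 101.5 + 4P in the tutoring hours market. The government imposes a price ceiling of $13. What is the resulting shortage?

Shortage = 42

Equilibrium price would be P* = 20, so the ceiling at 13 binds.
At P = 13: D = 221.5 − 2(13) = 195.5, S = 101.5 + 4(13) = 153.5.
Shortage = 195.5 − 153.5 = 42.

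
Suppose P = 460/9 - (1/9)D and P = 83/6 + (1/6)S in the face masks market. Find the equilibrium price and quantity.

P* = 36.2, Q* = 134.2

Set the two price expressions equal: 460/9 - (1/9)Q = 83/6 + (1/6)Q.
671/18 = (5/18)Q, so Q* = 134.2.
P* = 460/9 − (1/9)(134.2) = 36.2.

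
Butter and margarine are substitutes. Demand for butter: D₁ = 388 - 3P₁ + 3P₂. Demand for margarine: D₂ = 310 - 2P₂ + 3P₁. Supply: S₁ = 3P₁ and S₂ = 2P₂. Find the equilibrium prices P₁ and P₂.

P₁ = 2482/15, P₂ = 201.6

Market 1: 388 - 3P₁ + 3P₂ = 3P₁ → 6P₁ - 3P₂ = 388.
Market 2: 4P₂ - 3P₁ = 310.
Eliminating P₂: 4×(1) + 3×(2) gives 15P₁ = 2482, so P₁ = 2482/15.
Back-substitute into (2): P₂ = (310 + 3×2482/15) / 4 = 201.6.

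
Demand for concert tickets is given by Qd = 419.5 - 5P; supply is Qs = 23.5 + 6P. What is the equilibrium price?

Set Qd = Qs: 419.5 - 5P = 23.5 + 6P.
396 = 11P, so P* = 36.
Q* = 419.5 − 5(36) = 239.5.

P* = 36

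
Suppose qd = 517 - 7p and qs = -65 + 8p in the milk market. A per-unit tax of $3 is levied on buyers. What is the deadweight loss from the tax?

Pre-tax equilibrium: p* = 38.8, q* = 245.4.
Tax on buyers shifts demand to qd = 517 − 7(p + 3) = 496 - 7p.
496 - 7p = -65 + 8p gives seller price ps = 37.4; buyers pay pb = 37.4 + 3 = 40.4.
New quantity: q = 517 − 7(40.4) = 234.2.
DWL = ½ × 3 × (245.4 − 234.2) = 16.8.

Deadweight loss = 16.8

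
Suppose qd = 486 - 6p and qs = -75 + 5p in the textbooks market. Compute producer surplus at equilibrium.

Equilibrium: 486 - 6p = -75 + 5p gives p* = 51, q* = 180.
Supply starts at p = 15 (where qs = 0).
PS = ½(51 − 15)(180) = 3240.

Producer surplus = 3240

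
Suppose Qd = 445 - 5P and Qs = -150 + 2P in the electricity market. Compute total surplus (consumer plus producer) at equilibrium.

Total surplus = 140

Equilibrium: 445 - 5P = -150 + 2P gives P* = 85, Q* = 20.
Demand choke price: P = 89; supply starts at P = 75.
CS = ½(89 − 85)(20) = 40; PS = ½(85 − 75)(20) = 100.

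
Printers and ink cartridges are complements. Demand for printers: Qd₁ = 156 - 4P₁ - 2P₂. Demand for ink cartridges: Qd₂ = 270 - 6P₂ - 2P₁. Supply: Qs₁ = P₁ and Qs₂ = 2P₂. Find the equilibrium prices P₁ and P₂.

Market 1: 156 - 4P₁ - 2P₂ = P₁ → 5P₁ + 2P₂ = 156.
Market 2: 8P₂ + 2P₁ = 270.
Eliminating P₂: 8×(1) − 2×(2) gives 36P₁ = 708, so P₁ = 59/3.
Back-substitute into (2): P₂ = (270 − 2×59/3) / 8 = 173/6.

P₁ = 59/3, P₂ = 173/6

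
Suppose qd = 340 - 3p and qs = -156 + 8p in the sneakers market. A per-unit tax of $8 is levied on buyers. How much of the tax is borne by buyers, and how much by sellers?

Buyers bear 64/11, sellers bear 24/11

Pre-tax equilibrium: p* = 496/11, q* = 2252/11.
Tax on buyers shifts demand to qd = 340 − 3(p + 8) = 316 - 3p.
316 - 3p = -156 + 8p gives seller price ps = 472/11; buyers pay pb = 472/11 + 8 = 560/11.
New quantity: q = 340 − 3(560/11) = 2060/11.
Buyer burden = 560/11 − 496/11 = 64/11; seller burden = 496/11 − 472/11 = 24/11.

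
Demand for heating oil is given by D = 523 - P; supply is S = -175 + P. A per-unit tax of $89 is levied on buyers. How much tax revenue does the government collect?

Tax revenue = 11525.5

Pre-tax equilibrium: P* = 349, Q* = 174.
Tax on buyers shifts demand to D = 523 − 1(P + 89) = 434 - P.
434 - P = -175 + P gives seller price Ps = 304.5; buyers pay Pb = 304.5 + 89 = 393.5.
New quantity: Q = 523 − 1(393.5) = 129.5.
Revenue = 89 × 129.5 = 11525.5.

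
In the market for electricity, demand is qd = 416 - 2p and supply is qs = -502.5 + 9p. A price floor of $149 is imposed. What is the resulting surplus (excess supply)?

Surplus = 720.5

Equilibrium price would be p* = 83.5, so the floor at 149 binds.
At p = 149: qd = 118, qs = 838.5.
Surplus = 838.5 − 118 = 720.5.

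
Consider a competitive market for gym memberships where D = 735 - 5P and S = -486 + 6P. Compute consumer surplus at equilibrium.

Consumer surplus = 3240

Equilibrium: 735 - 5P = -486 + 6P gives P* = 111, Q* = 180.
Demand choke price (D = 0): P = 147.
CS = ½(147 − 111)(180) = 3240.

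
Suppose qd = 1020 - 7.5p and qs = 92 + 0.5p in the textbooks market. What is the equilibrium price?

Set qd = qs: 1020 - 7.5p = 92 + 0.5p.
928 = 8p, so p* = 116.
q* = 1020 − 7.5(116) = 150.

p* = 116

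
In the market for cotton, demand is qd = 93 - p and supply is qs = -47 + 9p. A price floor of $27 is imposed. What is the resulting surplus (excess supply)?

Equilibrium price would be p* = 14, so the floor at 27 binds.
At p = 27: qd = 66, qs = 196.
Surplus = 196 − 66 = 130.

Surplus = 130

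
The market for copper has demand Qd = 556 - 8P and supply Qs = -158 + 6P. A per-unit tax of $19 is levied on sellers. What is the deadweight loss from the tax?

Pre-tax equilibrium: P* = 51, Q* = 148.
Tax on sellers shifts supply to Qs = -158 + 6(P − 19) = -272 + 6P.
556 - 8P = -272 + 6P gives buyer price Pb = 414/7; sellers receive Ps = 414/7 − 19 = 281/7.
New quantity: Q = 556 − 8(414/7) = 580/7.
DWL = ½ × 19 × (148 − 580/7) = 4332/7.

Deadweight loss = 4332/7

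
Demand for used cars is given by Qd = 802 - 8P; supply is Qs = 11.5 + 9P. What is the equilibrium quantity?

Set Qd = Qs: 802 - 8P = 11.5 + 9P.
790.5 = 17P, so P* = 46.5.
Q* = 802 − 8(46.5) = 430.

Q* = 430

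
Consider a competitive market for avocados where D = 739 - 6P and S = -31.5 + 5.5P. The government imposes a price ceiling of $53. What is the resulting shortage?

Shortage = 161

Equilibrium price would be P* = 67, so the ceiling at 53 binds.
At P = 53: D = 739 − 6(53) = 421, S = -31.5 + 5.5(53) = 260.
Shortage = 421 − 260 = 161.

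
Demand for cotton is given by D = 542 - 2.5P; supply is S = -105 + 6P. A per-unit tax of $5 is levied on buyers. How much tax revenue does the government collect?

Pre-tax equilibrium: P* = 1294/17, Q* = 5979/17.
Tax on buyers shifts demand to D = 542 − 2.5(P + 5) = 529.5 - 2.5P.
529.5 - 2.5P = -105 + 6P gives seller price Ps = 1269/17; buyers pay Pb = 1269/17 + 5 = 1354/17.
New quantity: Q = 542 − 2.5(1354/17) = 5829/17.
Revenue = 5 × 5829/17 = 29145/17.

Tax revenue = 29145/17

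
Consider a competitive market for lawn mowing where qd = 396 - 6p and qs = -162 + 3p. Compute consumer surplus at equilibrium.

Consumer surplus = 48

Equilibrium: 396 - 6p = -162 + 3p gives p* = 62, q* = 24.
Demand choke price (qd = 0): p = 66.
CS = ½(66 − 62)(24) = 48.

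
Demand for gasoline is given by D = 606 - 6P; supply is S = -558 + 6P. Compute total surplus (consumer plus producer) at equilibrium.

Equilibrium: 606 - 6P = -558 + 6P gives P* = 97, Q* = 24.
Demand choke price: P = 101; supply starts at P = 93.
CS = ½(101 − 97)(24) = 48; PS = ½(97 − 93)(24) = 48.

Total surplus = 96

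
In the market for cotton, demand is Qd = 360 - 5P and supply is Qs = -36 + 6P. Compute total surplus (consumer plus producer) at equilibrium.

Total surplus = 5940

Equilibrium: 360 - 5P = -36 + 6P gives P* = 36, Q* = 180.
Demand choke price: P = 72; supply starts at P = 6.
CS = ½(72 − 36)(180) = 3240; PS = ½(36 − 6)(180) = 2700.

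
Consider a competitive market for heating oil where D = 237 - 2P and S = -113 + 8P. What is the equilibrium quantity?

Set D = S: 237 - 2P = -113 + 8P.
350 = 10P, so P* = 35.
Q* = 237 − 2(35) = 167.

Q* = 167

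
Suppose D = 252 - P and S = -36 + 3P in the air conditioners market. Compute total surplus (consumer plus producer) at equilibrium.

Equilibrium: 252 - P = -36 + 3P gives P* = 72, Q* = 180.
Demand choke price: P = 252; supply starts at P = 12.
CS = ½(252 − 72)(180) = 16200; PS = ½(72 − 12)(180) = 5400.

Total surplus = 21600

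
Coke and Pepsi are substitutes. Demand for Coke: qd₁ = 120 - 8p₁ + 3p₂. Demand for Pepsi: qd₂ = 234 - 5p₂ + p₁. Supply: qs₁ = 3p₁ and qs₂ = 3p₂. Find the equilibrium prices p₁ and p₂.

Market 1: 120 - 8p₁ + 3p₂ = 3p₁ → 11p₁ - 3p₂ = 120.
Market 2: 8p₂ - p₁ = 234.
Eliminating p₂: 8×(1) + 3×(2) gives 85p₁ = 1662, so p₁ = 1662/85.
Back-substitute into (2): p₂ = (234 + 1×1662/85) / 8 = 2694/85.

p₁ = 1662/85, p₂ = 2694/85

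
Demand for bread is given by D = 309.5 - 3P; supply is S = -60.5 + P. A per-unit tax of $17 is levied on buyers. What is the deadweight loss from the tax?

Pre-tax equilibrium: P* = 92.5, Q* = 32.
Tax on buyers shifts demand to D = 309.5 − 3(P + 17) = 258.5 - 3P.
258.5 - 3P = -60.5 + P gives seller price Ps = 79.75; buyers pay Pb = 79.75 + 17 = 96.75.
New quantity: Q = 309.5 − 3(96.75) = 19.25.
DWL = ½ × 17 × (32 − 19.25) = 108.375.

Deadweight loss = 108.375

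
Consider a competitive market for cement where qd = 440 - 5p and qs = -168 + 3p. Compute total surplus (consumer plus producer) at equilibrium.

Equilibrium: 440 - 5p = -168 + 3p gives p* = 76, q* = 60.
Demand choke price: p = 88; supply starts at p = 56.
CS = ½(88 − 76)(60) = 360; PS = ½(76 − 56)(60) = 600.

Total surplus = 960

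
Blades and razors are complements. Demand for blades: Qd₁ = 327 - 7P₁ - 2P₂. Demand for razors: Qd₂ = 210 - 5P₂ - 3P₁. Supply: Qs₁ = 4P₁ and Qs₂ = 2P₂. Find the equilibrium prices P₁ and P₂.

P₁ = 1869/71, P₂ = 1329/71

Market 1: 327 - 7P₁ - 2P₂ = 4P₁ → 11P₁ + 2P₂ = 327.
Market 2: 7P₂ + 3P₁ = 210.
Eliminating P₂: 7×(1) − 2×(2) gives 71P₁ = 1869, so P₁ = 1869/71.
Back-substitute into (2): P₂ = (210 − 3×1869/71) / 7 = 1329/71.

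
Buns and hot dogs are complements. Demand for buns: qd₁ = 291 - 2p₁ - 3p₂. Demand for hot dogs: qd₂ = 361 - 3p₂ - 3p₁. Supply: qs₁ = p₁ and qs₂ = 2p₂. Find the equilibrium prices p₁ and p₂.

Market 1: 291 - 2p₁ - 3p₂ = p₁ → 3p₁ + 3p₂ = 291.
Market 2: 5p₂ + 3p₁ = 361.
Eliminating p₂: 5×(1) − 3×(2) gives 6p₁ = 372, so p₁ = 62.
Back-substitute into (2): p₂ = (361 − 3×62) / 5 = 35.

p₁ = 62, p₂ = 35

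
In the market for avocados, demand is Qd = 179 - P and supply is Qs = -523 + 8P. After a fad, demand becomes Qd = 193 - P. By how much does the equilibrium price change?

ΔP = 14/9

Original equilibrium: P* = 78, Q* = 101.
New equilibrium: 193 - P = -523 + 8P, so 716 = 9P and P' = 716/9; Q' = 193 − 1(716/9) = 1021/9.
Change in price: 716/9 − 78 = 14/9.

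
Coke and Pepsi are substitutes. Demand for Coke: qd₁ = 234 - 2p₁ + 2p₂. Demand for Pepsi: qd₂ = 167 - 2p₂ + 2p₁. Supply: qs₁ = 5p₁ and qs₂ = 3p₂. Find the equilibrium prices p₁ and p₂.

Market 1: 234 - 2p₁ + 2p₂ = 5p₁ → 7p₁ - 2p₂ = 234.
Market 2: 5p₂ - 2p₁ = 167.
Eliminating p₂: 5×(1) + 2×(2) gives 31p₁ = 1504, so p₁ = 1504/31.
Back-substitute into (2): p₂ = (167 + 2×1504/31) / 5 = 1637/31.

p₁ = 1504/31, p₂ = 1637/31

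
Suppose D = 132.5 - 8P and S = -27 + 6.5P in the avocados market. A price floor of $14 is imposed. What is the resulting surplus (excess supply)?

Surplus = 43.5

Equilibrium price would be P* = 11, so the floor at 14 binds.
At P = 14: D = 20.5, S = 64.
Surplus = 64 − 20.5 = 43.5.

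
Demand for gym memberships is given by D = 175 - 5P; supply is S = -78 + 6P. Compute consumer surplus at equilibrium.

Consumer surplus = 360

Equilibrium: 175 - 5P = -78 + 6P gives P* = 23, Q* = 60.
Demand choke price (D = 0): P = 35.
CS = ½(35 − 23)(60) = 360.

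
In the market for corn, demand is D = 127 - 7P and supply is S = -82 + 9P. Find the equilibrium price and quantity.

P* = 13.0625, Q* = 35.5625

Set D = S: 127 - 7P = -82 + 9P.
209 = 16P, so P* = 13.0625.
Q* = 127 − 7(13.0625) = 35.5625.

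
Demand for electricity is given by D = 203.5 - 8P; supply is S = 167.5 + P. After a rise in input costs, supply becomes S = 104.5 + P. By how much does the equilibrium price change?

ΔP = 7

Original equilibrium: P* = 4, Q* = 171.5.
New equilibrium: 203.5 - 8P = 104.5 + P, so 99 = 9P and P' = 11; Q' = 203.5 − 8(11) = 115.5.
Change in price: 11 − 4 = 7.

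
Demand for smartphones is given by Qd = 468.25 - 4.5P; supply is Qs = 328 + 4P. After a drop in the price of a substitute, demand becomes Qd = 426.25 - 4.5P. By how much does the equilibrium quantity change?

ΔQ = -336/17

Original equilibrium: P* = 16.5, Q* = 394.
New equilibrium: 426.25 - 4.5P = 328 + 4P, so 98.25 = 8.5P and P' = 393/34; Q' = 426.25 − 4.5(393/34) = 6362/17.
Change in quantity: 6362/17 − 394 = -336/17.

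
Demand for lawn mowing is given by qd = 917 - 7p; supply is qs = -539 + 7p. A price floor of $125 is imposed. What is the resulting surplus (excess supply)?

Surplus = 294

Equilibrium price would be p* = 104, so the floor at 125 binds.
At p = 125: qd = 42, qs = 336.
Surplus = 336 − 42 = 294.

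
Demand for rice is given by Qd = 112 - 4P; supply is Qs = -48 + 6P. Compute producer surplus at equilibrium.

Producer surplus = 192

Equilibrium: 112 - 4P = -48 + 6P gives P* = 16, Q* = 48.
Supply starts at P = 8 (where Qs = 0).
PS = ½(16 − 8)(48) = 192.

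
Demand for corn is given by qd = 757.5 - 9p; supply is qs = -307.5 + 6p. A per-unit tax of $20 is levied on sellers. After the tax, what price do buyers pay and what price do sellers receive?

Buyers pay $79, sellers receive $59

Pre-tax equilibrium: p* = 71, q* = 118.5.
Tax on sellers shifts supply to qs = -307.5 + 6(p − 20) = -427.5 + 6p.
757.5 - 9p = -427.5 + 6p gives buyer price pb = 79; sellers receive ps = 79 − 20 = 59.
New quantity: q = 757.5 − 9(79) = 46.5.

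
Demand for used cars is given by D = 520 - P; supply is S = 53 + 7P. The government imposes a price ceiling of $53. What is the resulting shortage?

Equilibrium price would be P* = 58.375, so the ceiling at 53 binds.
At P = 53: D = 520 − 1(53) = 467, S = 53 + 7(53) = 424.
Shortage = 467 − 424 = 43.

Shortage = 43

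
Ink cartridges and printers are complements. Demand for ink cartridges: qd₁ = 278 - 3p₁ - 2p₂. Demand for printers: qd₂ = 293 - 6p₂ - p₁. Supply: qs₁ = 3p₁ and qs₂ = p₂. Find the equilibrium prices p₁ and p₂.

Market 1: 278 - 3p₁ - 2p₂ = 3p₁ → 6p₁ + 2p₂ = 278.
Market 2: 7p₂ + p₁ = 293.
Eliminating p₂: 7×(1) − 2×(2) gives 40p₁ = 1360, so p₁ = 34.
Back-substitute into (2): p₂ = (293 − 1×34) / 7 = 37.

p₁ = 34, p₂ = 37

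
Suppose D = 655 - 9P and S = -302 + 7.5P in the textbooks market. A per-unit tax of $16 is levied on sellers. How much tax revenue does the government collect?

Pre-tax equilibrium: P* = 58, Q* = 133.
Tax on sellers shifts supply to S = -302 + 7.5(P − 16) = -422 + 7.5P.
655 - 9P = -422 + 7.5P gives buyer price Pb = 718/11; sellers receive Ps = 718/11 − 16 = 542/11.
New quantity: Q = 655 − 9(718/11) = 743/11.
Revenue = 16 × 743/11 = 11888/11.

Tax revenue = 11888/11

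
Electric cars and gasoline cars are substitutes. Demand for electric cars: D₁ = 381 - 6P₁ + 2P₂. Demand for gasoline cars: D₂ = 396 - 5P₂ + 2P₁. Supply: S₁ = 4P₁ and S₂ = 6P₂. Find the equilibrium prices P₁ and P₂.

P₁ = 4983/106, P₂ = 2361/53

Market 1: 381 - 6P₁ + 2P₂ = 4P₁ → 10P₁ - 2P₂ = 381.
Market 2: 11P₂ - 2P₁ = 396.
Eliminating P₂: 11×(1) + 2×(2) gives 106P₁ = 4983, so P₁ = 4983/106.
Back-substitute into (2): P₂ = (396 + 2×4983/106) / 11 = 2361/53.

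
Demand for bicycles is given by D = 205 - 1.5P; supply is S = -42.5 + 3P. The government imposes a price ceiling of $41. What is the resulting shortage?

Equilibrium price would be P* = 55, so the ceiling at 41 binds.
At P = 41: D = 205 − 1.5(41) = 143.5, S = -42.5 + 3(41) = 80.5.
Shortage = 143.5 − 80.5 = 63.

Shortage = 63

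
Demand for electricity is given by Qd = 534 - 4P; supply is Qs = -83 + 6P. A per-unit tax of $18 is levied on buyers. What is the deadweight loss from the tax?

Pre-tax equilibrium: P* = 61.7, Q* = 287.2.
Tax on buyers shifts demand to Qd = 534 − 4(P + 18) = 462 - 4P.
462 - 4P = -83 + 6P gives seller price Ps = 54.5; buyers pay Pb = 54.5 + 18 = 72.5.
New quantity: Q = 534 − 4(72.5) = 244.
DWL = ½ × 18 × (287.2 − 244) = 388.8.

Deadweight loss = 388.8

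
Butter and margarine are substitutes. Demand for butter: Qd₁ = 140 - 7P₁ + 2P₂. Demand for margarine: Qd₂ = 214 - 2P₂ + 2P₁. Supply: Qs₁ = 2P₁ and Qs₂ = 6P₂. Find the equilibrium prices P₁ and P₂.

P₁ = 387/17, P₂ = 1103/34

Market 1: 140 - 7P₁ + 2P₂ = 2P₁ → 9P₁ - 2P₂ = 140.
Market 2: 8P₂ - 2P₁ = 214.
Eliminating P₂: 8×(1) + 2×(2) gives 68P₁ = 1548, so P₁ = 387/17.
Back-substitute into (2): P₂ = (214 + 2×387/17) / 8 = 1103/34.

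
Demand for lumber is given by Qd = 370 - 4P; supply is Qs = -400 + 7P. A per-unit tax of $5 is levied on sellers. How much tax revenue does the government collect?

Tax revenue = 4250/11

Pre-tax equilibrium: P* = 70, Q* = 90.
Tax on sellers shifts supply to Qs = -400 + 7(P − 5) = -435 + 7P.
370 - 4P = -435 + 7P gives buyer price Pb = 805/11; sellers receive Ps = 805/11 − 5 = 750/11.
New quantity: Q = 370 − 4(805/11) = 850/11.
Revenue = 5 × 850/11 = 4250/11.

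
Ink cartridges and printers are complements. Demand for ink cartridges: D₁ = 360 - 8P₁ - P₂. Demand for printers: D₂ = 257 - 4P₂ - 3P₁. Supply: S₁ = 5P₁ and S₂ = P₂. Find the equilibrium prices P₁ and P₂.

Market 1: 360 - 8P₁ - P₂ = 5P₁ → 13P₁ + P₂ = 360.
Market 2: 5P₂ + 3P₁ = 257.
Eliminating P₂: 5×(1) − 1×(2) gives 62P₁ = 1543, so P₁ = 1543/62.
Back-substitute into (2): P₂ = (257 − 3×1543/62) / 5 = 2261/62.

P₁ = 1543/62, P₂ = 2261/62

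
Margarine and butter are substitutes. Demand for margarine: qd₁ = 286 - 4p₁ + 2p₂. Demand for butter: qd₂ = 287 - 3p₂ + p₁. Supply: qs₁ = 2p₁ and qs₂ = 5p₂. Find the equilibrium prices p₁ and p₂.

Market 1: 286 - 4p₁ + 2p₂ = 2p₁ → 6p₁ - 2p₂ = 286.
Market 2: 8p₂ - p₁ = 287.
Eliminating p₂: 8×(1) + 2×(2) gives 46p₁ = 2862, so p₁ = 1431/23.
Back-substitute into (2): p₂ = (287 + 1×1431/23) / 8 = 1004/23.

p₁ = 1431/23, p₂ = 1004/23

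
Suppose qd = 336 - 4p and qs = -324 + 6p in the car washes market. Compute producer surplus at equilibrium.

Equilibrium: 336 - 4p = -324 + 6p gives p* = 66, q* = 72.
Supply starts at p = 54 (where qs = 0).
PS = ½(66 − 54)(72) = 432.

Producer surplus = 432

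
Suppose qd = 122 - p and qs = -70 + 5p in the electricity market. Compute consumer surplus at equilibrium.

Equilibrium: 122 - p = -70 + 5p gives p* = 32, q* = 90.
Demand choke price (qd = 0): p = 122.
CS = ½(122 − 32)(90) = 4050.

Consumer surplus = 4050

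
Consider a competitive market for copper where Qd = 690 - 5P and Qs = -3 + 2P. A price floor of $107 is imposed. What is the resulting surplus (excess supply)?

Equilibrium price would be P* = 99, so the floor at 107 binds.
At P = 107: Qd = 155, Qs = 211.
Surplus = 211 − 155 = 56.

Surplus = 56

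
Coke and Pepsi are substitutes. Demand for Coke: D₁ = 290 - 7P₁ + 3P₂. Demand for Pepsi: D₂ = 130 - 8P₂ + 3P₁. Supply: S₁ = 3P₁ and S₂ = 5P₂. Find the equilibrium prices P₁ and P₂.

P₁ = 4160/121, P₂ = 2170/121

Market 1: 290 - 7P₁ + 3P₂ = 3P₁ → 10P₁ - 3P₂ = 290.
Market 2: 13P₂ - 3P₁ = 130.
Eliminating P₂: 13×(1) + 3×(2) gives 121P₁ = 4160, so P₁ = 4160/121.
Back-substitute into (2): P₂ = (130 + 3×4160/121) / 13 = 2170/121.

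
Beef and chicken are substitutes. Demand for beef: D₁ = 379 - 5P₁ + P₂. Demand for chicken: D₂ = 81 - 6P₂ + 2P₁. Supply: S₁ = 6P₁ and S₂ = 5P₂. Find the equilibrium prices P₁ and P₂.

P₁ = 250/7, P₂ = 97/7

Market 1: 379 - 5P₁ + P₂ = 6P₁ → 11P₁ - P₂ = 379.
Market 2: 11P₂ - 2P₁ = 81.
Eliminating P₂: 11×(1) + 1×(2) gives 119P₁ = 4250, so P₁ = 250/7.
Back-substitute into (2): P₂ = (81 + 2×250/7) / 11 = 97/7.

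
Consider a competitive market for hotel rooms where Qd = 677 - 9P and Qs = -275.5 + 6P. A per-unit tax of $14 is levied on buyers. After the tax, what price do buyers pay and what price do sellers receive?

Buyers pay $69.1, sellers receive $55.1

Pre-tax equilibrium: P* = 63.5, Q* = 105.5.
Tax on buyers shifts demand to Qd = 677 − 9(P + 14) = 551 - 9P.
551 - 9P = -275.5 + 6P gives seller price Ps = 55.1; buyers pay Pb = 55.1 + 14 = 69.1.
New quantity: Q = 677 − 9(69.1) = 55.1.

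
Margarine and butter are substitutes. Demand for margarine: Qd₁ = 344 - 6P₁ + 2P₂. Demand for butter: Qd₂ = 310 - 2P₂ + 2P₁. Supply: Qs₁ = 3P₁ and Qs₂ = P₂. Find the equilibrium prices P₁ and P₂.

P₁ = 1652/23, P₂ = 3478/23

Market 1: 344 - 6P₁ + 2P₂ = 3P₁ → 9P₁ - 2P₂ = 344.
Market 2: 3P₂ - 2P₁ = 310.
Eliminating P₂: 3×(1) + 2×(2) gives 23P₁ = 1652, so P₁ = 1652/23.
Back-substitute into (2): P₂ = (310 + 2×1652/23) / 3 = 3478/23.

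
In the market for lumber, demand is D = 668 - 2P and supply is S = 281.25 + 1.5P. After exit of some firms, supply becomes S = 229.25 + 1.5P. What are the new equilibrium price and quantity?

Original equilibrium: P* = 110.5, Q* = 447.
New equilibrium: 668 - 2P = 229.25 + 1.5P, so 438.75 = 3.5P and P' = 1755/14; Q' = 668 − 2(1755/14) = 2921/7.

P' = 1755/14, Q' = 2921/7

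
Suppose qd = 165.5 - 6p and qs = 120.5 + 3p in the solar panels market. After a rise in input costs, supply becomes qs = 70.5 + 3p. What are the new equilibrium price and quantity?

p' = 95/9, q' = 613/6

Original equilibrium: p* = 5, q* = 135.5.
New equilibrium: 165.5 - 6p = 70.5 + 3p, so 95 = 9p and p' = 95/9; q' = 165.5 − 6(95/9) = 613/6.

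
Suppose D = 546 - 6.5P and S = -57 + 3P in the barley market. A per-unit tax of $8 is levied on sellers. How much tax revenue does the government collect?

Pre-tax equilibrium: P* = 1206/19, Q* = 2535/19.
Tax on sellers shifts supply to S = -57 + 3(P − 8) = -81 + 3P.
546 - 6.5P = -81 + 3P gives buyer price Pb = 66; sellers receive Ps = 66 − 8 = 58.
New quantity: Q = 546 − 6.5(66) = 117.
Revenue = 8 × 117 = 936.

Tax revenue = 936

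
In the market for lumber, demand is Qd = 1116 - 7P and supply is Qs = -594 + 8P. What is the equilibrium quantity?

Set Qd = Qs: 1116 - 7P = -594 + 8P.
1710 = 15P, so P* = 114.
Q* = 1116 − 7(114) = 318.

Q* = 318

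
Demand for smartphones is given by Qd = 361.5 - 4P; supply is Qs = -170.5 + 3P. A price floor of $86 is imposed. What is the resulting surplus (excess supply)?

Equilibrium price would be P* = 76, so the floor at 86 binds.
At P = 86: Qd = 17.5, Qs = 87.5.
Surplus = 87.5 − 17.5 = 70.

Surplus = 70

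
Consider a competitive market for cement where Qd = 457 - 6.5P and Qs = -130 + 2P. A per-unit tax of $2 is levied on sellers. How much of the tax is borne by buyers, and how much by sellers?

Buyers bear 8/17, sellers bear 26/17

Pre-tax equilibrium: P* = 1174/17, Q* = 138/17.
Tax on sellers shifts supply to Qs = -130 + 2(P − 2) = -134 + 2P.
457 - 6.5P = -134 + 2P gives buyer price Pb = 1182/17; sellers receive Ps = 1182/17 − 2 = 1148/17.
New quantity: Q = 457 − 6.5(1182/17) = 86/17.
Buyer burden = 1182/17 − 1174/17 = 8/17; seller burden = 1174/17 − 1148/17 = 26/17.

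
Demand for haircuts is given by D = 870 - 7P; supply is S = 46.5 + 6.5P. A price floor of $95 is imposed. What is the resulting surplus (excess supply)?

Equilibrium price would be P* = 61, so the floor at 95 binds.
At P = 95: D = 205, S = 664.
Surplus = 664 − 205 = 459.

Surplus = 459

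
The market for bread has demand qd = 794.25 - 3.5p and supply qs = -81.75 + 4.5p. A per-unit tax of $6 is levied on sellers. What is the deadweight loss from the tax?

Deadweight loss = 35.4375

Pre-tax equilibrium: p* = 109.5, q* = 411.
Tax on sellers shifts supply to qs = -81.75 + 4.5(p − 6) = -108.75 + 4.5p.
794.25 - 3.5p = -108.75 + 4.5p gives buyer price pb = 112.875; sellers receive ps = 112.875 − 6 = 106.875.
New quantity: q = 794.25 − 3.5(112.875) = 399.1875.
DWL = ½ × 6 × (411 − 399.1875) = 35.4375.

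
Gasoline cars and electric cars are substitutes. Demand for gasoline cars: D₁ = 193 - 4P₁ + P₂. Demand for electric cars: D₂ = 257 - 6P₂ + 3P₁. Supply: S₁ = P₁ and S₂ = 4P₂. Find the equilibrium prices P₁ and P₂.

P₁ = 2187/47, P₂ = 1864/47

Market 1: 193 - 4P₁ + P₂ = P₁ → 5P₁ - P₂ = 193.
Market 2: 10P₂ - 3P₁ = 257.
Eliminating P₂: 10×(1) + 1×(2) gives 47P₁ = 2187, so P₁ = 2187/47.
Back-substitute into (2): P₂ = (257 + 3×2187/47) / 10 = 1864/47.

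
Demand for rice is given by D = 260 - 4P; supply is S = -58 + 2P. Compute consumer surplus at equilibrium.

Consumer surplus = 288

Equilibrium: 260 - 4P = -58 + 2P gives P* = 53, Q* = 48.
Demand choke price (D = 0): P = 65.
CS = ½(65 − 53)(48) = 288.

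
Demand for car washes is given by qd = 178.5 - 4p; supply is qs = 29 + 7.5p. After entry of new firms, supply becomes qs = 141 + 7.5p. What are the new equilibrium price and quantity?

Original equilibrium: p* = 13, q* = 126.5.
New equilibrium: 178.5 - 4p = 141 + 7.5p, so 37.5 = 11.5p and p' = 75/23; q' = 178.5 − 4(75/23) = 7611/46.

p' = 75/23, q' = 7611/46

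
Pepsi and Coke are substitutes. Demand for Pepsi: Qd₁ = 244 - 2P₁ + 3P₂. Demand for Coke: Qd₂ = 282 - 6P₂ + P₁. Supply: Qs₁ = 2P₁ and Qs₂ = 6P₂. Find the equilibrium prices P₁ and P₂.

P₁ = 1258/15, P₂ = 1372/45

Market 1: 244 - 2P₁ + 3P₂ = 2P₁ → 4P₁ - 3P₂ = 244.
Market 2: 12P₂ - P₁ = 282.
Eliminating P₂: 12×(1) + 3×(2) gives 45P₁ = 3774, so P₁ = 1258/15.
Back-substitute into (2): P₂ = (282 + 1×1258/15) / 12 = 1372/45.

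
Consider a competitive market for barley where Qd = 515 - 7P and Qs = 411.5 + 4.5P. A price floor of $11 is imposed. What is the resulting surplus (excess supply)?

Surplus = 23

Equilibrium price would be P* = 9, so the floor at 11 binds.
At P = 11: Qd = 438, Qs = 461.
Surplus = 461 − 438 = 23.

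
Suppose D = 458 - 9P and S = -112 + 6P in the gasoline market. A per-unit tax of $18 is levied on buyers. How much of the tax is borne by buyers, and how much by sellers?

Pre-tax equilibrium: P* = 38, Q* = 116.
Tax on buyers shifts demand to D = 458 − 9(P + 18) = 296 - 9P.
296 - 9P = -112 + 6P gives seller price Ps = 27.2; buyers pay Pb = 27.2 + 18 = 45.2.
New quantity: Q = 458 − 9(45.2) = 51.2.
Buyer burden = 45.2 − 38 = 7.2; seller burden = 38 − 27.2 = 10.8.

Buyers bear $7.2, sellers bear $10.8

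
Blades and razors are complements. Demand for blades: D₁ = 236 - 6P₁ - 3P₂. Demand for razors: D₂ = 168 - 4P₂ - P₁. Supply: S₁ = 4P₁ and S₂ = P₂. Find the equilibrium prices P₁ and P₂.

P₁ = 676/47, P₂ = 1444/47

Market 1: 236 - 6P₁ - 3P₂ = 4P₁ → 10P₁ + 3P₂ = 236.
Market 2: 5P₂ + P₁ = 168.
Eliminating P₂: 5×(1) − 3×(2) gives 47P₁ = 676, so P₁ = 676/47.
Back-substitute into (2): P₂ = (168 − 1×676/47) / 5 = 1444/47.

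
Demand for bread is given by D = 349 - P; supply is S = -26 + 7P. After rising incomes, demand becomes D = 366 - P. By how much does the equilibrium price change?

Original equilibrium: P* = 46.875, Q* = 302.125.
New equilibrium: 366 - P = -26 + 7P, so 392 = 8P and P' = 49; Q' = 366 − 1(49) = 317.
Change in price: 49 − 46.875 = 2.125.

ΔP = 2.125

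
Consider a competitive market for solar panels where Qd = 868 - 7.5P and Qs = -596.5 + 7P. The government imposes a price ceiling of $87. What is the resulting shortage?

Shortage = 203

Equilibrium price would be P* = 101, so the ceiling at 87 binds.
At P = 87: Qd = 868 − 7.5(87) = 215.5, Qs = -596.5 + 7(87) = 12.5.
Shortage = 215.5 − 12.5 = 203.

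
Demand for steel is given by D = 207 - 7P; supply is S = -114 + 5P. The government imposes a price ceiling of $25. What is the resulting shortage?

Shortage = 21

Equilibrium price would be P* = 26.75, so the ceiling at 25 binds.
At P = 25: D = 207 − 7(25) = 32, S = -114 + 5(25) = 11.
Shortage = 32 − 11 = 21.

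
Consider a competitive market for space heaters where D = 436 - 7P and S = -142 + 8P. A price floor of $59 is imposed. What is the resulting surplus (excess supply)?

Equilibrium price would be P* = 578/15, so the floor at 59 binds.
At P = 59: D = 23, S = 330.
Surplus = 330 − 23 = 307.

Surplus = 307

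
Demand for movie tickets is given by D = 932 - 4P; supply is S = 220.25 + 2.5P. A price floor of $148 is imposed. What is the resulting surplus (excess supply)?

Surplus = 250.25

Equilibrium price would be P* = 109.5, so the floor at 148 binds.
At P = 148: D = 340, S = 590.25.
Surplus = 590.25 − 340 = 250.25.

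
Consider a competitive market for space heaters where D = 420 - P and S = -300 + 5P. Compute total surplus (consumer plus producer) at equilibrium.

Equilibrium: 420 - P = -300 + 5P gives P* = 120, Q* = 300.
Demand choke price: P = 420; supply starts at P = 60.
CS = ½(420 − 120)(300) = 45000; PS = ½(120 − 60)(300) = 9000.

Total surplus = 54000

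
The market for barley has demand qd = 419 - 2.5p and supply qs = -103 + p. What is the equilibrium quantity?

Set qd = qs: 419 - 2.5p = -103 + p.
522 = 3.5p, so p* = 1044/7.
q* = 419 − 2.5(1044/7) = 323/7.

q* = 323/7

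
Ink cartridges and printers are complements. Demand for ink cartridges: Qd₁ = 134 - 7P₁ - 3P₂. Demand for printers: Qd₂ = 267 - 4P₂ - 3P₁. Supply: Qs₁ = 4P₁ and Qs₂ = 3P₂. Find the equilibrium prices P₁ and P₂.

P₁ = 137/68, P₂ = 2535/68

Market 1: 134 - 7P₁ - 3P₂ = 4P₁ → 11P₁ + 3P₂ = 134.
Market 2: 7P₂ + 3P₁ = 267.
Eliminating P₂: 7×(1) − 3×(2) gives 68P₁ = 137, so P₁ = 137/68.
Back-substitute into (2): P₂ = (267 − 3×137/68) / 7 = 2535/68.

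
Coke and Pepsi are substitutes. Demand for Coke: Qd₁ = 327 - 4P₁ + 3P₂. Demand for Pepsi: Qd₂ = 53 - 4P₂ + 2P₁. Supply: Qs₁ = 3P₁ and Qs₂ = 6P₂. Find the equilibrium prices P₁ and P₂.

P₁ = 53.578125, P₂ = 16.015625

Market 1: 327 - 4P₁ + 3P₂ = 3P₁ → 7P₁ - 3P₂ = 327.
Market 2: 10P₂ - 2P₁ = 53.
Eliminating P₂: 10×(1) + 3×(2) gives 64P₁ = 3429, so P₁ = 53.578125.
Back-substitute into (2): P₂ = (53 + 2×53.578125) / 10 = 16.015625.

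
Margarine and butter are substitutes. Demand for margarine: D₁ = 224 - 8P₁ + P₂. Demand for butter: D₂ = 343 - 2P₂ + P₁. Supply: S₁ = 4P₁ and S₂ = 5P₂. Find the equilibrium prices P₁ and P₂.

Market 1: 224 - 8P₁ + P₂ = 4P₁ → 12P₁ - P₂ = 224.
Market 2: 7P₂ - P₁ = 343.
Eliminating P₂: 7×(1) + 1×(2) gives 83P₁ = 1911, so P₁ = 1911/83.
Back-substitute into (2): P₂ = (343 + 1×1911/83) / 7 = 4340/83.

P₁ = 1911/83, P₂ = 4340/83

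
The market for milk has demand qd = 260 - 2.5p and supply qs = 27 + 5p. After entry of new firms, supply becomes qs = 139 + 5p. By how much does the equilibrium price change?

Δp = -224/15

Original equilibrium: p* = 466/15, q* = 547/3.
New equilibrium: 260 - 2.5p = 139 + 5p, so 121 = 7.5p and p' = 242/15; q' = 260 − 2.5(242/15) = 659/3.
Change in price: 242/15 − 466/15 = -224/15.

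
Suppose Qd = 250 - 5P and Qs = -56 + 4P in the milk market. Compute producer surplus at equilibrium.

Equilibrium: 250 - 5P = -56 + 4P gives P* = 34, Q* = 80.
Supply starts at P = 14 (where Qs = 0).
PS = ½(34 − 14)(80) = 800.

Producer surplus = 800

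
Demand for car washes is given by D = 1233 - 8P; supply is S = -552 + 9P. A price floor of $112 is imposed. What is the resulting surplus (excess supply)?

Equilibrium price would be P* = 105, so the floor at 112 binds.
At P = 112: D = 337, S = 456.
Surplus = 456 − 337 = 119.

Surplus = 119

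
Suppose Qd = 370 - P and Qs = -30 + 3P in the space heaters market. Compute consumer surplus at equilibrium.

Equilibrium: 370 - P = -30 + 3P gives P* = 100, Q* = 270.
Demand choke price (Qd = 0): P = 370.
CS = ½(370 − 100)(270) = 36450.

Consumer surplus = 36450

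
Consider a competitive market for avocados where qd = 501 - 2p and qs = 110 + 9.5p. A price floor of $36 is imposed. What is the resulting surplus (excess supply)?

Surplus = 23

Equilibrium price would be p* = 34, so the floor at 36 binds.
At p = 36: qd = 429, qs = 452.
Surplus = 452 − 429 = 23.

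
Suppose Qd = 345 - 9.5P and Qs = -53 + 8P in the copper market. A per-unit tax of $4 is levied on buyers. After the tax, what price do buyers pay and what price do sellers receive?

Pre-tax equilibrium: P* = 796/35, Q* = 4513/35.
Tax on buyers shifts demand to Qd = 345 − 9.5(P + 4) = 307 - 9.5P.
307 - 9.5P = -53 + 8P gives seller price Ps = 144/7; buyers pay Pb = 144/7 + 4 = 172/7.
New quantity: Q = 345 − 9.5(172/7) = 781/7.

Buyers pay 172/7, sellers receive 144/7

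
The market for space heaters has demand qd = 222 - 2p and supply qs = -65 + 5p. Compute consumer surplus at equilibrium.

Consumer surplus = 4900

Equilibrium: 222 - 2p = -65 + 5p gives p* = 41, q* = 140.
Demand choke price (qd = 0): p = 111.
CS = ½(111 − 41)(140) = 4900.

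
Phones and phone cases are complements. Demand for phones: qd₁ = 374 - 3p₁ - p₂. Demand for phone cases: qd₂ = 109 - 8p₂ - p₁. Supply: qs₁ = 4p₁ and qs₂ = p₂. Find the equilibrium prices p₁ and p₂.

p₁ = 3257/62, p₂ = 389/62

Market 1: 374 - 3p₁ - p₂ = 4p₁ → 7p₁ + p₂ = 374.
Market 2: 9p₂ + p₁ = 109.
Eliminating p₂: 9×(1) − 1×(2) gives 62p₁ = 3257, so p₁ = 3257/62.
Back-substitute into (2): p₂ = (109 − 1×3257/62) / 9 = 389/62.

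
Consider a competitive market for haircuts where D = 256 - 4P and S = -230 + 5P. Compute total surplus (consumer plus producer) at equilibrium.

Total surplus = 360

Equilibrium: 256 - 4P = -230 + 5P gives P* = 54, Q* = 40.
Demand choke price: P = 64; supply starts at P = 46.
CS = ½(64 − 54)(40) = 200; PS = ½(54 − 46)(40) = 160.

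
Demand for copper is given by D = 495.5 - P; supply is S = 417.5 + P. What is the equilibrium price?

Set D = S: 495.5 - P = 417.5 + P.
78 = 2P, so P* = 39.
Q* = 495.5 − 1(39) = 456.5.

P* = 39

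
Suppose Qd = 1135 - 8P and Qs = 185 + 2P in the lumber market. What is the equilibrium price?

P* = 95

Set Qd = Qs: 1135 - 8P = 185 + 2P.
950 = 10P, so P* = 95.
Q* = 1135 − 8(95) = 375.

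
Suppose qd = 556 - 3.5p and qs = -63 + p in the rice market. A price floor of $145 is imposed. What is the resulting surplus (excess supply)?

Surplus = 33.5

Equilibrium price would be p* = 1238/9, so the floor at 145 binds.
At p = 145: qd = 48.5, qs = 82.
Surplus = 82 − 48.5 = 33.5.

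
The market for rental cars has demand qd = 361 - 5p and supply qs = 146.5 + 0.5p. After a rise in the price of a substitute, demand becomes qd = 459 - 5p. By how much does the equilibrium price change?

Δp = 196/11

Original equilibrium: p* = 39, q* = 166.
New equilibrium: 459 - 5p = 146.5 + 0.5p, so 312.5 = 5.5p and p' = 625/11; q' = 459 − 5(625/11) = 1924/11.
Change in price: 625/11 − 39 = 196/11.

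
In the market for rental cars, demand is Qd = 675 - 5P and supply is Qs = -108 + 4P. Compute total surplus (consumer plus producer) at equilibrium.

Equilibrium: 675 - 5P = -108 + 4P gives P* = 87, Q* = 240.
Demand choke price: P = 135; supply starts at P = 27.
CS = ½(135 − 87)(240) = 5760; PS = ½(87 − 27)(240) = 7200.

Total surplus = 12960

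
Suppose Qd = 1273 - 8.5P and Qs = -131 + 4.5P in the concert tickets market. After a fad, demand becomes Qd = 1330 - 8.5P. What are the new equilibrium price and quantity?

Original equilibrium: P* = 108, Q* = 355.
New equilibrium: 1330 - 8.5P = -131 + 4.5P, so 1461 = 13P and P' = 1461/13; Q' = 1330 − 8.5(1461/13) = 9743/26.

P' = 1461/13, Q' = 9743/26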